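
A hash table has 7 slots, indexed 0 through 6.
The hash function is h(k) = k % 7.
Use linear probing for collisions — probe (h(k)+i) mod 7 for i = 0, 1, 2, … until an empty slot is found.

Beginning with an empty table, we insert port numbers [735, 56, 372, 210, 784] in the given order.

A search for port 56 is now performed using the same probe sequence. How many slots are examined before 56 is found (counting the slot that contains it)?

2

735 hashes to 0; slot 0 is free -> place at 0.
56 hashes to 0; 0 taken -> place at 1.
372 hashes to 1; 1 taken -> place at 2.
210 hashes to 0; 0,1,2 taken -> place at 3.
784 hashes to 0; 0,1,2,3 taken -> place at 4.
Table: [735, 56, 372, 210, 784, _, _]
Lookup 56: h=0, probe 0,1 → found at 1.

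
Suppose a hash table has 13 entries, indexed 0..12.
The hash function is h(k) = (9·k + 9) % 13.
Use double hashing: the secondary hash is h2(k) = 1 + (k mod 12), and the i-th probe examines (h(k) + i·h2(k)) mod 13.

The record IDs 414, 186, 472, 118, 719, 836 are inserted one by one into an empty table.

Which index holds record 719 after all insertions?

3

Insert 414: h=4, slot 4 empty => index 4.
Insert 186: h=6, slot 6 empty => index 6.
Insert 472: h=6, h2=5, slot 6 occupied => index 11.
Insert 118: h=5, slot 5 empty => index 5.
Insert 719: h=6, h2=12, slots 6,5,4 occupied => index 3.
Insert 836: h=6, h2=9, slot 6 occupied => index 2.
Table: [_, _, 836, 719, 414, 118, 186, _, _, _, _, 472, _]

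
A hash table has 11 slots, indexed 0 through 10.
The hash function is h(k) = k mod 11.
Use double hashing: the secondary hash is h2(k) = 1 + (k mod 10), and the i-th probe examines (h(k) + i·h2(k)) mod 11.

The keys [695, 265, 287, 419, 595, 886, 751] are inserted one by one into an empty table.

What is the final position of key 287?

Insert 695: h=2, slot 2 empty -> index 2.
Insert 265: h=1, slot 1 empty -> index 1.
Insert 287: h=1, h2=8, slot 1 occupied -> index 9.
Insert 419: h=1, h2=10, slot 1 occupied -> index 0.
Insert 595: h=1, h2=6, slot 1 occupied -> index 7.
Insert 886: h=6, slot 6 empty -> index 6.
Insert 751: h=3, slot 3 empty -> index 3.
Table: [419, 265, 695, 751, —, —, 886, 595, —, 287, —]

9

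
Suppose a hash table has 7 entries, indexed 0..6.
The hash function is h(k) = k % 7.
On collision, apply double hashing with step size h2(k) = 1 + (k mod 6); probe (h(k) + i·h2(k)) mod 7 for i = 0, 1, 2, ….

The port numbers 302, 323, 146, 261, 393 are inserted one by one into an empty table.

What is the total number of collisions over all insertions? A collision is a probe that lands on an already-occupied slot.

Insert 302: h=1, slot 1 empty => index 1.
Insert 323: h=1, h2=6, slot 1 occupied => index 0.
Insert 146: h=6, slot 6 empty => index 6.
Insert 261: h=2, slot 2 empty => index 2.
Insert 393: h=1, h2=4, slot 1 occupied => index 5.
Table: [323, 302, 261, —, —, 393, 146]

2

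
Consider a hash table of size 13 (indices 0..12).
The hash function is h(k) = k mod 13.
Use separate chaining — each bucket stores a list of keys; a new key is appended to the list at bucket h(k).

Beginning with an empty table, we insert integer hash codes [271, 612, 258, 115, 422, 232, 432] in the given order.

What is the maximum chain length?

4

Insert 271: h=11, bucket 11 empty -> new chain.
Insert 612: h=1, bucket 1 empty -> new chain.
Insert 258: h=11, bucket 11 nonempty -> append to chain.
Insert 115: h=11, bucket 11 nonempty -> append to chain.
Insert 422: h=6, bucket 6 empty -> new chain.
Insert 232: h=11, bucket 11 nonempty -> append to chain.
Insert 432: h=3, bucket 3 empty -> new chain.
Final buckets:
0: —
1: 612
2: —
3: 432
4: —
5: —
6: 422
7: —
8: —
9: —
10: —
11: 271 -> 258 -> 115 -> 232
12: —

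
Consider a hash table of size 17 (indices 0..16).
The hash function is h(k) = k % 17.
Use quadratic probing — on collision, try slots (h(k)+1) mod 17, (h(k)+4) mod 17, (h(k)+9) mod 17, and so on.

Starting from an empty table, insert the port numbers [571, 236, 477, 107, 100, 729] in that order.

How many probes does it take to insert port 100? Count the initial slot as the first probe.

2

Insert 571: h=10, slot 10 empty → index 10.
Insert 236: h=15, slot 15 empty → index 15.
Insert 477: h=1, slot 1 empty → index 1.
Insert 107: h=5, slot 5 empty → index 5.
Insert 100: h=15, slot 15 occupied → index 16.
Insert 729: h=15, slots 15,16 occupied → index 2.
Table: [-, 477, 729, -, -, 107, -, -, -, -, 571, -, -, -, -, 236, 100]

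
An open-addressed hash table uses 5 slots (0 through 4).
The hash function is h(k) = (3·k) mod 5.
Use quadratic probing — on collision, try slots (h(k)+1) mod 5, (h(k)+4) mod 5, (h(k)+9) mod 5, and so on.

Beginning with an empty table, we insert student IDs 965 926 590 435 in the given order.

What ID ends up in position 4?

435

Insert 965: h=0, slot 0 empty => index 0.
Insert 926: h=3, slot 3 empty => index 3.
Insert 590: h=0, slot 0 occupied => index 1.
Insert 435: h=0, slots 0,1 occupied => index 4.
Table: [965, 590, _, 926, 435]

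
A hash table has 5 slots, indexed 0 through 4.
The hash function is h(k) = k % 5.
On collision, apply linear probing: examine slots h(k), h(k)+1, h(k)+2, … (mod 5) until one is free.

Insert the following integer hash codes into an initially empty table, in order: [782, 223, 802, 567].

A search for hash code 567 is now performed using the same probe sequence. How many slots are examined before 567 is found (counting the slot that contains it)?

4

782: h=2 → slot 2
223: h=3 → slot 3
802: h=2, probe 2,3,4 → slot 4
567: h=2, probe 2,3,4,0 → slot 0
Table: [567, —, 782, 223, 802]
Lookup 567: h=2, probe 2,3,4,0 → found at 0.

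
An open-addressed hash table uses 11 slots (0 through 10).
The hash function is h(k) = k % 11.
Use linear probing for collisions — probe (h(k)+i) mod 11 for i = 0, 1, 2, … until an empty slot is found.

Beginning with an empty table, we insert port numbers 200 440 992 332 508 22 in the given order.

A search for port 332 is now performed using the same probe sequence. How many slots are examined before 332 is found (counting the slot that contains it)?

200 hashes to 2; slot 2 is free → place at 2.
440 hashes to 0; slot 0 is free → place at 0.
992 hashes to 2; 2 taken → place at 3.
332 hashes to 2; 2,3 taken → place at 4.
508 hashes to 2; 2,3,4 taken → place at 5.
22 hashes to 0; 0 taken → place at 1.
Table: [440, 22, 200, 992, 332, 508, _, _, _, _, _]
Lookup 332: h=2, probe 2,3,4 → found at 4.

3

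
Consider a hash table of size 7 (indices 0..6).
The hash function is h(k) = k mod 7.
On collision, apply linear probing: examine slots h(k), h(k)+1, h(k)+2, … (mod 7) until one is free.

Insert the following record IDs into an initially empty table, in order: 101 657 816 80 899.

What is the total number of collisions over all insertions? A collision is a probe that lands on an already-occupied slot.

Insert 101: h=3, slot 3 empty -> index 3.
Insert 657: h=6, slot 6 empty -> index 6.
Insert 816: h=4, slot 4 empty -> index 4.
Insert 80: h=3, slots 3,4 occupied -> index 5.
Insert 899: h=3, slots 3,4,5,6 occupied -> index 0.
Table: [899, -, -, 101, 816, 80, 657]

6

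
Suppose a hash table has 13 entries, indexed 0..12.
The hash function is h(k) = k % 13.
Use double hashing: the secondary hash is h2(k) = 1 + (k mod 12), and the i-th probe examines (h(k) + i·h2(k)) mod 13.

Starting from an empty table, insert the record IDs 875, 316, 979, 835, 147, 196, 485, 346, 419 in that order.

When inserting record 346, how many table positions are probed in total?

875 hashes to 4; slot 4 is free → place at 4.
316 hashes to 4, h2=5; 4 taken → place at 9.
979 hashes to 4, h2=8; 4 taken → place at 12.
835 hashes to 3; slot 3 is free → place at 3.
147 hashes to 4, h2=4; 4 taken → place at 8.
196 hashes to 1; slot 1 is free → place at 1.
485 hashes to 4, h2=6; 4 taken → place at 10.
346 hashes to 8, h2=11; 8 taken → place at 6.
419 hashes to 3, h2=12; 3 taken → place at 2.
Table: [∅, 196, 419, 835, 875, ∅, 346, ∅, 147, 316, 485, ∅, 979]

2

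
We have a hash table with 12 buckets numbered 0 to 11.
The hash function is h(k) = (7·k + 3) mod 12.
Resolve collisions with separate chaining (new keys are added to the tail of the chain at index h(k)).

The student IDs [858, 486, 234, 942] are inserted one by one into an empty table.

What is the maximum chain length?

4

Insert 858: h=9, bucket 9 empty → new chain.
Insert 486: h=9, bucket 9 nonempty → append to chain.
Insert 234: h=9, bucket 9 nonempty → append to chain.
Insert 942: h=9, bucket 9 nonempty → append to chain.
Final buckets:
0: ∅
1: ∅
2: ∅
3: ∅
4: ∅
5: ∅
6: ∅
7: ∅
8: ∅
9: 858 -> 486 -> 234 -> 942
10: ∅
11: ∅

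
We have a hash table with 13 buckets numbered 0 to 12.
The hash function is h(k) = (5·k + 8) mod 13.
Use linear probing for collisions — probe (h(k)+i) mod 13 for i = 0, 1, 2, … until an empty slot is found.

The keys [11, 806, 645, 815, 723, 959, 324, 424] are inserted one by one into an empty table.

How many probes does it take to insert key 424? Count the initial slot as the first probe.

4

11: h=11 => slot 11
806: h=8 => slot 8
645: h=9 => slot 9
815: h=1 => slot 1
723: h=9, probe 9,10 => slot 10
959: h=6 => slot 6
324: h=3 => slot 3
424: h=9, probe 9,10,11,12 => slot 12
Table: [., 815, ., 324, ., ., 959, ., 806, 645, 723, 11, 424]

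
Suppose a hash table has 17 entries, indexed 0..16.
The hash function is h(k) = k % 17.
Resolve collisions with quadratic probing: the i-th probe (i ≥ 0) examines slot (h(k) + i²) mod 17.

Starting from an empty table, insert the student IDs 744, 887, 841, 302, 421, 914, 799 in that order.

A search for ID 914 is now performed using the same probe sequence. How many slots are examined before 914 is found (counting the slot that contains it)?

4

744: h=13 => slot 13
887: h=3 => slot 3
841: h=8 => slot 8
302: h=13, probe 13,14 => slot 14
421: h=13, probe 13,14,0 => slot 0
914: h=13, probe 13,14,0,5 => slot 5
799: h=0, probe 0,1 => slot 1
Table: [421, 799, _, 887, _, 914, _, _, 841, _, _, _, _, 744, 302, _, _]
Lookup 914: h=13, probe 13,14,0,5 → found at 5.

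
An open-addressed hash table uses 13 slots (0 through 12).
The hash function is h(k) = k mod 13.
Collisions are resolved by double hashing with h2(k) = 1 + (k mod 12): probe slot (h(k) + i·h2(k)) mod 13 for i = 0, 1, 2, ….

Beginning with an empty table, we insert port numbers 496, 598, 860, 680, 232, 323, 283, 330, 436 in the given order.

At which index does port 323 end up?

496 hashes to 2; slot 2 is free => place at 2.
598 hashes to 0; slot 0 is free => place at 0.
860 hashes to 2, h2=9; 2 taken => place at 11.
680 hashes to 4; slot 4 is free => place at 4.
232 hashes to 11, h2=5; 11 taken => place at 3.
323 hashes to 11, h2=12; 11 taken => place at 10.
283 hashes to 10, h2=8; 10 taken => place at 5.
330 hashes to 5, h2=7; 5 taken => place at 12.
436 hashes to 7; slot 7 is free => place at 7.
Table: [598, —, 496, 232, 680, 283, —, 436, —, —, 323, 860, 330]

10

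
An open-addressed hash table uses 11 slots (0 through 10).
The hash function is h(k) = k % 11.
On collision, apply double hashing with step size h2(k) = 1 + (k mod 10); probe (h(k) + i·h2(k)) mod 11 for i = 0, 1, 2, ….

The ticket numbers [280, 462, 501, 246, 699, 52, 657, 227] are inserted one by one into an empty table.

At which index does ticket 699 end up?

Insert 280: h=5, slot 5 empty → index 5.
Insert 462: h=0, slot 0 empty → index 0.
Insert 501: h=6, slot 6 empty → index 6.
Insert 246: h=4, slot 4 empty → index 4.
Insert 699: h=6, h2=10, slots 6,5,4 occupied → index 3.
Insert 52: h=8, slot 8 empty → index 8.
Insert 657: h=8, h2=8, slots 8,5 occupied → index 2.
Insert 227: h=7, slot 7 empty → index 7.
Table: [462, -, 657, 699, 246, 280, 501, 227, 52, -, -]

3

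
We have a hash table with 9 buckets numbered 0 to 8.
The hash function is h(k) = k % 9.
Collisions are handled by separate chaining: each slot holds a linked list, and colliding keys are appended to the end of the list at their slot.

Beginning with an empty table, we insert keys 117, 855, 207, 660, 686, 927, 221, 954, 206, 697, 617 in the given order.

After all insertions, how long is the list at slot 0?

5

117 -> bucket 0
855 -> bucket 0 (collision)
207 -> bucket 0 (collision)
660 -> bucket 3
686 -> bucket 2
927 -> bucket 0 (collision)
221 -> bucket 5
954 -> bucket 0 (collision)
206 -> bucket 8
697 -> bucket 4
617 -> bucket 5 (collision)
Final buckets:
0: 117 -> 855 -> 207 -> 927 -> 954
1: —
2: 686
3: 660
4: 697
5: 221 -> 617
6: —
7: —
8: 206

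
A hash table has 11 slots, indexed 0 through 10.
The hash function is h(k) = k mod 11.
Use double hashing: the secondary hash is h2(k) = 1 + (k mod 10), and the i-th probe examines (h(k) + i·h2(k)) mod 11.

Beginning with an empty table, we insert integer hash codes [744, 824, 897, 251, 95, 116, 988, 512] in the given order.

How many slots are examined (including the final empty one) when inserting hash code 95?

Insert 744: h=7, slot 7 empty => index 7.
Insert 824: h=10, slot 10 empty => index 10.
Insert 897: h=6, slot 6 empty => index 6.
Insert 251: h=9, slot 9 empty => index 9.
Insert 95: h=7, h2=6, slot 7 occupied => index 2.
Insert 116: h=6, h2=7, slots 6,2,9 occupied => index 5.
Insert 988: h=9, h2=9, slots 9,7,5 occupied => index 3.
Insert 512: h=6, h2=3, slots 6,9 occupied => index 1.
Table: [_, 512, 95, 988, _, 116, 897, 744, _, 251, 824]

2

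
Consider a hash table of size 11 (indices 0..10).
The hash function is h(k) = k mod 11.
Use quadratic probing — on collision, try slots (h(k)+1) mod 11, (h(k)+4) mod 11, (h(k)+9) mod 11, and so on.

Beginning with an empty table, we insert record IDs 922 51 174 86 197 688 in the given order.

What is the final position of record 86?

2

922 hashes to 9; slot 9 is free => place at 9.
51 hashes to 7; slot 7 is free => place at 7.
174 hashes to 9; 9 taken => place at 10.
86 hashes to 9; 9,10 taken => place at 2.
197 hashes to 10; 10 taken => place at 0.
688 hashes to 6; slot 6 is free => place at 6.
Table: [197, _, 86, _, _, _, 688, 51, _, 922, 174]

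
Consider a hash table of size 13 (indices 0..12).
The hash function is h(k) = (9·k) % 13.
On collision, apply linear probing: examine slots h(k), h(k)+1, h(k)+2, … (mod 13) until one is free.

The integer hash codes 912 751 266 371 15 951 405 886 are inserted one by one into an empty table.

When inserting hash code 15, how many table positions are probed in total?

2

912 hashes to 5; slot 5 is free => place at 5.
751 hashes to 12; slot 12 is free => place at 12.
266 hashes to 2; slot 2 is free => place at 2.
371 hashes to 11; slot 11 is free => place at 11.
15 hashes to 5; 5 taken => place at 6.
951 hashes to 5; 5,6 taken => place at 7.
405 hashes to 5; 5,6,7 taken => place at 8.
886 hashes to 5; 5,6,7,8 taken => place at 9.
Table: [∅, ∅, 266, ∅, ∅, 912, 15, 951, 405, 886, ∅, 371, 751]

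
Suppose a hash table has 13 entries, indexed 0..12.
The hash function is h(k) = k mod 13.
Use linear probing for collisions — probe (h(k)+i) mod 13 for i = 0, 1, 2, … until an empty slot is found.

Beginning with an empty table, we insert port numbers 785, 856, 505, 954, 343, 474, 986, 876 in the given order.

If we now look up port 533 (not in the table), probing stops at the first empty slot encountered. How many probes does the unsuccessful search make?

785 hashes to 5; slot 5 is free => place at 5.
856 hashes to 11; slot 11 is free => place at 11.
505 hashes to 11; 11 taken => place at 12.
954 hashes to 5; 5 taken => place at 6.
343 hashes to 5; 5,6 taken => place at 7.
474 hashes to 6; 6,7 taken => place at 8.
986 hashes to 11; 11,12 taken => place at 0.
876 hashes to 5; 5,6,7,8 taken => place at 9.
Table: [986, _, _, _, _, 785, 954, 343, 474, 876, _, 856, 505]
Lookup 533: h=0, probe 0,1 → slot 1 empty, not found.

2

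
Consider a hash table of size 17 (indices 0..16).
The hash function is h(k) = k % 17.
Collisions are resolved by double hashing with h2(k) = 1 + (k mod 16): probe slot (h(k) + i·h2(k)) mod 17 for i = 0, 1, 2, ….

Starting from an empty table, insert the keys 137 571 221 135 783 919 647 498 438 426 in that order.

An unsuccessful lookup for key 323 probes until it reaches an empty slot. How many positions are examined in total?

2

137 hashes to 1; slot 1 is free → place at 1.
571 hashes to 10; slot 10 is free → place at 10.
221 hashes to 0; slot 0 is free → place at 0.
135 hashes to 16; slot 16 is free → place at 16.
783 hashes to 1, h2=16; 1,0,16 taken → place at 15.
919 hashes to 1, h2=8; 1 taken → place at 9.
647 hashes to 1, h2=8; 1,9,0 taken → place at 8.
498 hashes to 5; slot 5 is free → place at 5.
438 hashes to 13; slot 13 is free → place at 13.
426 hashes to 1, h2=11; 1 taken → place at 12.
Table: [221, 137, -, -, -, 498, -, -, 647, 919, 571, -, 426, 438, -, 783, 135]
Lookup 323: h=0, h2=4, probe 0,4 → slot 4 empty, not found.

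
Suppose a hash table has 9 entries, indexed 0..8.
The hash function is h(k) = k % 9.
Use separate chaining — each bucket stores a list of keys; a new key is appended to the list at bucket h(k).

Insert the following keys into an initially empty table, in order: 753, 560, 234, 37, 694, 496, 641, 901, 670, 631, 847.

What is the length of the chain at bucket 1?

6

753 -> bucket 6
560 -> bucket 2
234 -> bucket 0
37 -> bucket 1
694 -> bucket 1 (collision)
496 -> bucket 1 (collision)
641 -> bucket 2 (collision)
901 -> bucket 1 (collision)
670 -> bucket 4
631 -> bucket 1 (collision)
847 -> bucket 1 (collision)
Final buckets:
0: 234
1: 37 -> 694 -> 496 -> 901 -> 631 -> 847
2: 560 -> 641
3: -
4: 670
5: -
6: 753
7: -
8: -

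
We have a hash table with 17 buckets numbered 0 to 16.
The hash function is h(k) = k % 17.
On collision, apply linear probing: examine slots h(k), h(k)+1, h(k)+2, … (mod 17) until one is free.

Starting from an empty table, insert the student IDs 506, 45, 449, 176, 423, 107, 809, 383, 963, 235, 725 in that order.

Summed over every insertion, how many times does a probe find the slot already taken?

Insert 506: h=13, slot 13 empty → index 13.
Insert 45: h=11, slot 11 empty → index 11.
Insert 449: h=7, slot 7 empty → index 7.
Insert 176: h=6, slot 6 empty → index 6.
Insert 423: h=15, slot 15 empty → index 15.
Insert 107: h=5, slot 5 empty → index 5.
Insert 809: h=10, slot 10 empty → index 10.
Insert 383: h=9, slot 9 empty → index 9.
Insert 963: h=11, slot 11 occupied → index 12.
Insert 235: h=14, slot 14 empty → index 14.
Insert 725: h=11, slots 11,12,13,14,15 occupied → index 16.
Table: [∅, ∅, ∅, ∅, ∅, 107, 176, 449, ∅, 383, 809, 45, 963, 506, 235, 423, 725]

6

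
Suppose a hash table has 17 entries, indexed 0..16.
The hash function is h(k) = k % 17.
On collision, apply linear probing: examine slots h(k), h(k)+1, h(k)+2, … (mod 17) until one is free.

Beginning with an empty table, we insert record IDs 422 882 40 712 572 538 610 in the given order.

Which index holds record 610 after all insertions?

422: h=14 → slot 14
882: h=15 → slot 15
40: h=6 → slot 6
712: h=15, probe 15,16 → slot 16
572: h=11 → slot 11
538: h=11, probe 11,12 → slot 12
610: h=15, probe 15,16,0 → slot 0
Table: [610, —, —, —, —, —, 40, —, —, —, —, 572, 538, —, 422, 882, 712]

0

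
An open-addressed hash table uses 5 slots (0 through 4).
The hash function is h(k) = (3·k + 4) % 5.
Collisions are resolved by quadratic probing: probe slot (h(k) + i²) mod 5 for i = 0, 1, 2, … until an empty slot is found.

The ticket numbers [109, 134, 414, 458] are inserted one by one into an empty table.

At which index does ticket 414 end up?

0

109: h=1 => slot 1
134: h=1, probe 1,2 => slot 2
414: h=1, probe 1,2,0 => slot 0
458: h=3 => slot 3
Table: [414, 109, 134, 458, .]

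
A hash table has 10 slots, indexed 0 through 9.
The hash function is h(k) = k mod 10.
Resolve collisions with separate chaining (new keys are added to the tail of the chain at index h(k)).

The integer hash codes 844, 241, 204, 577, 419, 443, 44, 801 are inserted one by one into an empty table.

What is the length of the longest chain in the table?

Insert 844: h=4, bucket 4 empty -> new chain.
Insert 241: h=1, bucket 1 empty -> new chain.
Insert 204: h=4, bucket 4 nonempty -> append to chain.
Insert 577: h=7, bucket 7 empty -> new chain.
Insert 419: h=9, bucket 9 empty -> new chain.
Insert 443: h=3, bucket 3 empty -> new chain.
Insert 44: h=4, bucket 4 nonempty -> append to chain.
Insert 801: h=1, bucket 1 nonempty -> append to chain.
Final buckets:
0: ∅
1: 241 -> 801
2: ∅
3: 443
4: 844 -> 204 -> 44
5: ∅
6: ∅
7: 577
8: ∅
9: 419

3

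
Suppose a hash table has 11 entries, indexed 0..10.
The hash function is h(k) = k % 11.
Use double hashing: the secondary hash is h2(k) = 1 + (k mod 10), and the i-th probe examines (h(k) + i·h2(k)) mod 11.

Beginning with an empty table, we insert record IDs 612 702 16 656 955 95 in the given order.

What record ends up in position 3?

656

612: h=7 => slot 7
702: h=9 => slot 9
16: h=5 => slot 5
656: h=7, h2=7, probe 7,3 => slot 3
955: h=9, h2=6, probe 9,4 => slot 4
95: h=7, h2=6, probe 7,2 => slot 2
Table: [-, -, 95, 656, 955, 16, -, 612, -, 702, -]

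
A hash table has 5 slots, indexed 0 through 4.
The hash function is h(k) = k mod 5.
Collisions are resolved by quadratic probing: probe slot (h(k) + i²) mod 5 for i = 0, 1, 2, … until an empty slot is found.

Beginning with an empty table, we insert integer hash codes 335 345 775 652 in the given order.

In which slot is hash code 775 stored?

4

335 hashes to 0; slot 0 is free -> place at 0.
345 hashes to 0; 0 taken -> place at 1.
775 hashes to 0; 0,1 taken -> place at 4.
652 hashes to 2; slot 2 is free -> place at 2.
Table: [335, 345, 652, -, 775]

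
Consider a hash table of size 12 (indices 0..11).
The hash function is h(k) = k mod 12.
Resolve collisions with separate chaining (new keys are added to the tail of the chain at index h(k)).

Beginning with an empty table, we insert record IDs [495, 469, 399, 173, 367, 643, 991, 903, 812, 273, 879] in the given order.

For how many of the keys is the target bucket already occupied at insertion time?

495 → bucket 3
469 → bucket 1
399 → bucket 3 (collision)
173 → bucket 5
367 → bucket 7
643 → bucket 7 (collision)
991 → bucket 7 (collision)
903 → bucket 3 (collision)
812 → bucket 8
273 → bucket 9
879 → bucket 3 (collision)
Final buckets:
0: .
1: 469
2: .
3: 495 -> 399 -> 903 -> 879
4: .
5: 173
6: .
7: 367 -> 643 -> 991
8: 812
9: 273
10: .
11: .

5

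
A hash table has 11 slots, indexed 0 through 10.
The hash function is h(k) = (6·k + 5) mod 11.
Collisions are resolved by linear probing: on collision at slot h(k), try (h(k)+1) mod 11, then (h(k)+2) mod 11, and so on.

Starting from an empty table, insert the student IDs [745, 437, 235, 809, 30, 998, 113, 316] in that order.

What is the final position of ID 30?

0

Insert 745: h=9, slot 9 empty => index 9.
Insert 437: h=9, slot 9 occupied => index 10.
Insert 235: h=7, slot 7 empty => index 7.
Insert 809: h=8, slot 8 empty => index 8.
Insert 30: h=9, slots 9,10 occupied => index 0.
Insert 998: h=9, slots 9,10,0 occupied => index 1.
Insert 113: h=1, slot 1 occupied => index 2.
Insert 316: h=9, slots 9,10,0,1,2 occupied => index 3.
Table: [30, 998, 113, 316, —, —, —, 235, 809, 745, 437]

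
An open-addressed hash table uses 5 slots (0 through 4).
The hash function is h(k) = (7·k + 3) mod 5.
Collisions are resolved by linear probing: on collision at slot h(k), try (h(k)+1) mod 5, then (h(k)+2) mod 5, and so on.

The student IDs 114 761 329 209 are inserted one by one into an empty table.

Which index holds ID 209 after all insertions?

3

114: h=1 => slot 1
761: h=0 => slot 0
329: h=1, probe 1,2 => slot 2
209: h=1, probe 1,2,3 => slot 3
Table: [761, 114, 329, 209, -]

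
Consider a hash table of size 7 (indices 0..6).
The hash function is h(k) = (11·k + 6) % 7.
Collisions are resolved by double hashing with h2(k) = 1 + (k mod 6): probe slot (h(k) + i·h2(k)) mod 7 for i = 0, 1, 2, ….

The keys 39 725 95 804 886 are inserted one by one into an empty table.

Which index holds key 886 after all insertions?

4

Insert 39: h=1, slot 1 empty => index 1.
Insert 725: h=1, h2=6, slot 1 occupied => index 0.
Insert 95: h=1, h2=6, slots 1,0 occupied => index 6.
Insert 804: h=2, slot 2 empty => index 2.
Insert 886: h=1, h2=5, slots 1,6 occupied => index 4.
Table: [725, 39, 804, -, 886, -, 95]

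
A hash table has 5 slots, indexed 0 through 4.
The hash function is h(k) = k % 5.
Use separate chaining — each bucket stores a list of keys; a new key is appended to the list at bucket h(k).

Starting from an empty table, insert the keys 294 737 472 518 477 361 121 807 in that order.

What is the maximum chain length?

4

294 -> bucket 4
737 -> bucket 2
472 -> bucket 2 (collision)
518 -> bucket 3
477 -> bucket 2 (collision)
361 -> bucket 1
121 -> bucket 1 (collision)
807 -> bucket 2 (collision)
Final buckets:
0: _
1: 361 -> 121
2: 737 -> 472 -> 477 -> 807
3: 518
4: 294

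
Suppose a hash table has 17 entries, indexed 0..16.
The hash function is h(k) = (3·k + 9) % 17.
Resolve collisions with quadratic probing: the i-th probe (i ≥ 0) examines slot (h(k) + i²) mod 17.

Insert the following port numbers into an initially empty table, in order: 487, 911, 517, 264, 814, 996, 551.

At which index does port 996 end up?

6

Insert 487: h=8, slot 8 empty -> index 8.
Insert 911: h=5, slot 5 empty -> index 5.
Insert 517: h=13, slot 13 empty -> index 13.
Insert 264: h=2, slot 2 empty -> index 2.
Insert 814: h=3, slot 3 empty -> index 3.
Insert 996: h=5, slot 5 occupied -> index 6.
Insert 551: h=13, slot 13 occupied -> index 14.
Table: [., ., 264, 814, ., 911, 996, ., 487, ., ., ., ., 517, 551, ., .]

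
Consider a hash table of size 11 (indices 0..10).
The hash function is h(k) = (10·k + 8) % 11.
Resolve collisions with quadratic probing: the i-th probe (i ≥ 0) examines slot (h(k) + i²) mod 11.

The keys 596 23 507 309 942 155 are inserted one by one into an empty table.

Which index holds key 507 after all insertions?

8

596 hashes to 6; slot 6 is free -> place at 6.
23 hashes to 7; slot 7 is free -> place at 7.
507 hashes to 7; 7 taken -> place at 8.
309 hashes to 7; 7,8 taken -> place at 0.
942 hashes to 1; slot 1 is free -> place at 1.
155 hashes to 7; 7,8,0 taken -> place at 5.
Table: [309, 942, ., ., ., 155, 596, 23, 507, ., .]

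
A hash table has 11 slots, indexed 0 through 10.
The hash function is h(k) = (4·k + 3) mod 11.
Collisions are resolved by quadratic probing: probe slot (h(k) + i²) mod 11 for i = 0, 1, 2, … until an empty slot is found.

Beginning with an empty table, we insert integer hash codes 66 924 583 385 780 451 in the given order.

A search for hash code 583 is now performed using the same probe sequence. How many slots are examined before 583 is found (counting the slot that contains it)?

3

66: h=3 → slot 3
924: h=3, probe 3,4 → slot 4
583: h=3, probe 3,4,7 → slot 7
385: h=3, probe 3,4,7,1 → slot 1
780: h=10 → slot 10
451: h=3, probe 3,4,7,1,8 → slot 8
Table: [—, 385, —, 66, 924, —, —, 583, 451, —, 780]
Lookup 583: h=3, probe 3,4,7 → found at 7.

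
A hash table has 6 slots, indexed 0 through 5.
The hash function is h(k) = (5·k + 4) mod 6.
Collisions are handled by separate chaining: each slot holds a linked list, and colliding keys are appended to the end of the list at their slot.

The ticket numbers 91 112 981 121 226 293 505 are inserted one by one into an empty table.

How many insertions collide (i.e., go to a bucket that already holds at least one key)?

91 -> bucket 3
112 -> bucket 0
981 -> bucket 1
121 -> bucket 3 (collision)
226 -> bucket 0 (collision)
293 -> bucket 5
505 -> bucket 3 (collision)
Final buckets:
0: 112 -> 226
1: 981
2: -
3: 91 -> 121 -> 505
4: -
5: 293

3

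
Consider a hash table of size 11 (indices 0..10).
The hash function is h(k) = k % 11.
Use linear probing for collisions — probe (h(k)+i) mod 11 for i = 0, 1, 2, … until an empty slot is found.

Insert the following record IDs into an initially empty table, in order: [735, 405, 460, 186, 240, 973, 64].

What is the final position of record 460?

0

735: h=9 => slot 9
405: h=9, probe 9,10 => slot 10
460: h=9, probe 9,10,0 => slot 0
186: h=10, probe 10,0,1 => slot 1
240: h=9, probe 9,10,0,1,2 => slot 2
973: h=5 => slot 5
64: h=9, probe 9,10,0,1,2,3 => slot 3
Table: [460, 186, 240, 64, ∅, 973, ∅, ∅, ∅, 735, 405]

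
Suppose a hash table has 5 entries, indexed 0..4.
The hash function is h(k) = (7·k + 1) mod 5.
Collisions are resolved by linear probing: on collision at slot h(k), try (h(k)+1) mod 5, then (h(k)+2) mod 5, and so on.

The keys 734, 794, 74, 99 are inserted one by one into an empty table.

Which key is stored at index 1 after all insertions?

Insert 734: h=4, slot 4 empty -> index 4.
Insert 794: h=4, slot 4 occupied -> index 0.
Insert 74: h=4, slots 4,0 occupied -> index 1.
Insert 99: h=4, slots 4,0,1 occupied -> index 2.
Table: [794, 74, 99, ∅, 734]

74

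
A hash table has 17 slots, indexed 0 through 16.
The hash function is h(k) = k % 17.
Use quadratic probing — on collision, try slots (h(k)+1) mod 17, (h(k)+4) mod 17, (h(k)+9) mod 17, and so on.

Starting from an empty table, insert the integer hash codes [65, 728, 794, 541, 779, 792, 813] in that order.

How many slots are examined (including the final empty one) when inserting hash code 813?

65 hashes to 14; slot 14 is free => place at 14.
728 hashes to 14; 14 taken => place at 15.
794 hashes to 12; slot 12 is free => place at 12.
541 hashes to 14; 14,15 taken => place at 1.
779 hashes to 14; 14,15,1 taken => place at 6.
792 hashes to 10; slot 10 is free => place at 10.
813 hashes to 14; 14,15,1,6 taken => place at 13.
Table: [., 541, ., ., ., ., 779, ., ., ., 792, ., 794, 813, 65, 728, .]

5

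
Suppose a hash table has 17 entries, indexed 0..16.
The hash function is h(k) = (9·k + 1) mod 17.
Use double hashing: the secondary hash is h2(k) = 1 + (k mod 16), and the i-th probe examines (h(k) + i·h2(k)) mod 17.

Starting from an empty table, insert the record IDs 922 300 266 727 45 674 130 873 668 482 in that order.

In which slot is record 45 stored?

Insert 922: h=3, slot 3 empty → index 3.
Insert 300: h=15, slot 15 empty → index 15.
Insert 266: h=15, h2=11, slot 15 occupied → index 9.
Insert 727: h=16, slot 16 empty → index 16.
Insert 45: h=15, h2=14, slot 15 occupied → index 12.
Insert 674: h=15, h2=3, slot 15 occupied → index 1.
Insert 130: h=15, h2=3, slots 15,1 occupied → index 4.
Insert 873: h=4, h2=10, slot 4 occupied → index 14.
Insert 668: h=12, h2=13, slot 12 occupied → index 8.
Insert 482: h=4, h2=3, slot 4 occupied → index 7.
Table: [., 674, ., 922, 130, ., ., 482, 668, 266, ., ., 45, ., 873, 300, 727]

12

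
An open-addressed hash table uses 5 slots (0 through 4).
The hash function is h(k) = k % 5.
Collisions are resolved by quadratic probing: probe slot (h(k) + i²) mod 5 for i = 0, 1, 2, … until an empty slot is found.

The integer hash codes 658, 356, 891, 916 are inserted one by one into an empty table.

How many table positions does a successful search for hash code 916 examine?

3

658: h=3 => slot 3
356: h=1 => slot 1
891: h=1, probe 1,2 => slot 2
916: h=1, probe 1,2,0 => slot 0
Table: [916, 356, 891, 658, —]
Lookup 916: h=1, probe 1,2,0 → found at 0.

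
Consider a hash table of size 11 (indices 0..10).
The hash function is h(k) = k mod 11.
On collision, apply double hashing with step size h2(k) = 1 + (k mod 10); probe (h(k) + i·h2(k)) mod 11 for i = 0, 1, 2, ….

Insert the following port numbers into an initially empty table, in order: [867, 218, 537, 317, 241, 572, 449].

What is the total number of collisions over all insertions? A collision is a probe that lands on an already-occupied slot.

867: h=9 -> slot 9
218: h=9, h2=9, probe 9,7 -> slot 7
537: h=9, h2=8, probe 9,6 -> slot 6
317: h=9, h2=8, probe 9,6,3 -> slot 3
241: h=10 -> slot 10
572: h=0 -> slot 0
449: h=9, h2=10, probe 9,8 -> slot 8
Table: [572, -, -, 317, -, -, 537, 218, 449, 867, 241]

5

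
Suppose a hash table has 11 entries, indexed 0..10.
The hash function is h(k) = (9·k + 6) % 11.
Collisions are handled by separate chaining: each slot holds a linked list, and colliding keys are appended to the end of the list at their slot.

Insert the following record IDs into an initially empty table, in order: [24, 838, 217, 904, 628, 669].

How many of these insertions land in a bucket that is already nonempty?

2

Insert 24: h=2, bucket 2 empty -> new chain.
Insert 838: h=2, bucket 2 nonempty -> append to chain.
Insert 217: h=1, bucket 1 empty -> new chain.
Insert 904: h=2, bucket 2 nonempty -> append to chain.
Insert 628: h=4, bucket 4 empty -> new chain.
Insert 669: h=10, bucket 10 empty -> new chain.
Final buckets:
0: -
1: 217
2: 24 -> 838 -> 904
3: -
4: 628
5: -
6: -
7: -
8: -
9: -
10: 669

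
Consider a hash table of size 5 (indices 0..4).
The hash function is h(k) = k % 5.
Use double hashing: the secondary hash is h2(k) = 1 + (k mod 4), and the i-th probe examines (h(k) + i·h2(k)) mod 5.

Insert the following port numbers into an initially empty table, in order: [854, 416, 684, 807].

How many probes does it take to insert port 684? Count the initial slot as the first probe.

2

Insert 854: h=4, slot 4 empty => index 4.
Insert 416: h=1, slot 1 empty => index 1.
Insert 684: h=4, h2=1, slot 4 occupied => index 0.
Insert 807: h=2, slot 2 empty => index 2.
Table: [684, 416, 807, _, 854]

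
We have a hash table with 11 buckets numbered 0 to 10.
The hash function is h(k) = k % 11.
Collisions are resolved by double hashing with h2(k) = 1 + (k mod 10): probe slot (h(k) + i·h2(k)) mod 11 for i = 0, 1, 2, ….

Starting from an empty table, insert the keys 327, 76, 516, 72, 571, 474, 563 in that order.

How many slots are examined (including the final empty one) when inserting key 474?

327 hashes to 8; slot 8 is free → place at 8.
76 hashes to 10; slot 10 is free → place at 10.
516 hashes to 10, h2=7; 10 taken → place at 6.
72 hashes to 6, h2=3; 6 taken → place at 9.
571 hashes to 10, h2=2; 10 taken → place at 1.
474 hashes to 1, h2=5; 1,6 taken → place at 0.
563 hashes to 2; slot 2 is free → place at 2.
Table: [474, 571, 563, _, _, _, 516, _, 327, 72, 76]

3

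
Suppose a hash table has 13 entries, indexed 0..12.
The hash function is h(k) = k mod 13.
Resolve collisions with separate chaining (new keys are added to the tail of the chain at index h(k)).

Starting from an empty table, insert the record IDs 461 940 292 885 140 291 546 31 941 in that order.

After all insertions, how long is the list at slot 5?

Insert 461: h=6, bucket 6 empty -> new chain.
Insert 940: h=4, bucket 4 empty -> new chain.
Insert 292: h=6, bucket 6 nonempty -> append to chain.
Insert 885: h=1, bucket 1 empty -> new chain.
Insert 140: h=10, bucket 10 empty -> new chain.
Insert 291: h=5, bucket 5 empty -> new chain.
Insert 546: h=0, bucket 0 empty -> new chain.
Insert 31: h=5, bucket 5 nonempty -> append to chain.
Insert 941: h=5, bucket 5 nonempty -> append to chain.
Final buckets:
0: 546
1: 885
2: .
3: .
4: 940
5: 291 -> 31 -> 941
6: 461 -> 292
7: .
8: .
9: .
10: 140
11: .
12: .

3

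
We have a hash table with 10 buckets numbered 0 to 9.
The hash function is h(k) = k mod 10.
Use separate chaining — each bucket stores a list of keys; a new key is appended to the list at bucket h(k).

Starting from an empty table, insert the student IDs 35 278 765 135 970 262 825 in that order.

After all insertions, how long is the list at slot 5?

35 → bucket 5
278 → bucket 8
765 → bucket 5 (collision)
135 → bucket 5 (collision)
970 → bucket 0
262 → bucket 2
825 → bucket 5 (collision)
Final buckets:
0: 970
1: .
2: 262
3: .
4: .
5: 35 -> 765 -> 135 -> 825
6: .
7: .
8: 278
9: .

4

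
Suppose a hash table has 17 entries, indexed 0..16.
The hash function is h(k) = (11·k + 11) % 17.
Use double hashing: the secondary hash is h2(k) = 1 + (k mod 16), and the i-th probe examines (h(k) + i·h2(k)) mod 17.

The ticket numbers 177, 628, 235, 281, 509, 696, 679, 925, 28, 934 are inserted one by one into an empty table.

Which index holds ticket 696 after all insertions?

177: h=3 -> slot 3
628: h=0 -> slot 0
235: h=12 -> slot 12
281: h=8 -> slot 8
509: h=0, h2=14, probe 0,14 -> slot 14
696: h=0, h2=9, probe 0,9 -> slot 9
679: h=0, h2=8, probe 0,8,16 -> slot 16
925: h=3, h2=14, probe 3,0,14,11 -> slot 11
28: h=13 -> slot 13
934: h=0, h2=7, probe 0,7 -> slot 7
Table: [628, —, —, 177, —, —, —, 934, 281, 696, —, 925, 235, 28, 509, —, 679]

9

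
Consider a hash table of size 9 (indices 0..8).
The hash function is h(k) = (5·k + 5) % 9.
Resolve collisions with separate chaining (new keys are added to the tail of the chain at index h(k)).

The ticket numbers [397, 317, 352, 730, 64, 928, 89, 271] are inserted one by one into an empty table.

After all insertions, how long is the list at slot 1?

397 -> bucket 1
317 -> bucket 6
352 -> bucket 1 (collision)
730 -> bucket 1 (collision)
64 -> bucket 1 (collision)
928 -> bucket 1 (collision)
89 -> bucket 0
271 -> bucket 1 (collision)
Final buckets:
0: 89
1: 397 -> 352 -> 730 -> 64 -> 928 -> 271
2: ∅
3: ∅
4: ∅
5: ∅
6: 317
7: ∅
8: ∅

6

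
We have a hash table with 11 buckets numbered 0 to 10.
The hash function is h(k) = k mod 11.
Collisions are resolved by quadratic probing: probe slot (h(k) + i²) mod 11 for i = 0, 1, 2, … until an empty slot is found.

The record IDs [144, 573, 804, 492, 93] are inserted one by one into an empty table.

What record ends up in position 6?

93

Insert 144: h=1, slot 1 empty → index 1.
Insert 573: h=1, slot 1 occupied → index 2.
Insert 804: h=1, slots 1,2 occupied → index 5.
Insert 492: h=8, slot 8 empty → index 8.
Insert 93: h=5, slot 5 occupied → index 6.
Table: [∅, 144, 573, ∅, ∅, 804, 93, ∅, 492, ∅, ∅]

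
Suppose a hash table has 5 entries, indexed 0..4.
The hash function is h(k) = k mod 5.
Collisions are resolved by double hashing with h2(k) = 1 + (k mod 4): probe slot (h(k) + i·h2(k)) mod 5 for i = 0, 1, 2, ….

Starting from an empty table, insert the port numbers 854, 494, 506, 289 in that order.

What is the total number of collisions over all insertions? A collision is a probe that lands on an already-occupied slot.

3

Insert 854: h=4, slot 4 empty -> index 4.
Insert 494: h=4, h2=3, slot 4 occupied -> index 2.
Insert 506: h=1, slot 1 empty -> index 1.
Insert 289: h=4, h2=2, slots 4,1 occupied -> index 3.
Table: [—, 506, 494, 289, 854]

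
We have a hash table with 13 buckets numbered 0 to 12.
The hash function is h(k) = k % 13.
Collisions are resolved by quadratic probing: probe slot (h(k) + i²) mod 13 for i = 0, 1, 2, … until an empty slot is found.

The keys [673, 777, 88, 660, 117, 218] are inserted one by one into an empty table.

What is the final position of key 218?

9

673 hashes to 10; slot 10 is free -> place at 10.
777 hashes to 10; 10 taken -> place at 11.
88 hashes to 10; 10,11 taken -> place at 1.
660 hashes to 10; 10,11,1 taken -> place at 6.
117 hashes to 0; slot 0 is free -> place at 0.
218 hashes to 10; 10,11,1,6,0 taken -> place at 9.
Table: [117, 88, —, —, —, —, 660, —, —, 218, 673, 777, —]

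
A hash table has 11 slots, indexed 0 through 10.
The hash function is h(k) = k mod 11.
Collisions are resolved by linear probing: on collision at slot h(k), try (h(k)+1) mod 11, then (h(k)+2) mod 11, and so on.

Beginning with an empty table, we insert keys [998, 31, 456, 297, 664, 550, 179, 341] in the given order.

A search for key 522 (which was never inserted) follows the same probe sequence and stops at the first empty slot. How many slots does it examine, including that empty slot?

998 hashes to 8; slot 8 is free → place at 8.
31 hashes to 9; slot 9 is free → place at 9.
456 hashes to 5; slot 5 is free → place at 5.
297 hashes to 0; slot 0 is free → place at 0.
664 hashes to 4; slot 4 is free → place at 4.
550 hashes to 0; 0 taken → place at 1.
179 hashes to 3; slot 3 is free → place at 3.
341 hashes to 0; 0,1 taken → place at 2.
Table: [297, 550, 341, 179, 664, 456, -, -, 998, 31, -]
Lookup 522: h=5, probe 5,6 → slot 6 empty, not found.

2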